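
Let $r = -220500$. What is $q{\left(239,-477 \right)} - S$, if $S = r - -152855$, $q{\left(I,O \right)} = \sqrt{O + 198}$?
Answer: $67645 + 3 i \sqrt{31} \approx 67645.0 + 16.703 i$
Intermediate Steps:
$q{\left(I,O \right)} = \sqrt{198 + O}$
$S = -67645$ ($S = -220500 - -152855 = -220500 + 152855 = -67645$)
$q{\left(239,-477 \right)} - S = \sqrt{198 - 477} - -67645 = \sqrt{-279} + 67645 = 3 i \sqrt{31} + 67645 = 67645 + 3 i \sqrt{31}$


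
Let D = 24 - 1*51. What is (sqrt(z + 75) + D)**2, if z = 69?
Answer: 225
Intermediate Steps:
D = -27 (D = 24 - 51 = -27)
(sqrt(z + 75) + D)**2 = (sqrt(69 + 75) - 27)**2 = (sqrt(144) - 27)**2 = (12 - 27)**2 = (-15)**2 = 225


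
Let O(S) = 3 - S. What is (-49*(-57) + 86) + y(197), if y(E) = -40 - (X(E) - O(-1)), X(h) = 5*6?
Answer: 2813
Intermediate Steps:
X(h) = 30
y(E) = -66 (y(E) = -40 - (30 - (3 - 1*(-1))) = -40 - (30 - (3 + 1)) = -40 - (30 - 1*4) = -40 - (30 - 4) = -40 - 1*26 = -40 - 26 = -66)
(-49*(-57) + 86) + y(197) = (-49*(-57) + 86) - 66 = (2793 + 86) - 66 = 2879 - 66 = 2813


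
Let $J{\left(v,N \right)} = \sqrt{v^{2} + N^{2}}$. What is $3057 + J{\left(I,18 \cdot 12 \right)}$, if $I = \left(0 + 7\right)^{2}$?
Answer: $3057 + \sqrt{49057} \approx 3278.5$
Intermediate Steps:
$I = 49$ ($I = 7^{2} = 49$)
$J{\left(v,N \right)} = \sqrt{N^{2} + v^{2}}$
$3057 + J{\left(I,18 \cdot 12 \right)} = 3057 + \sqrt{\left(18 \cdot 12\right)^{2} + 49^{2}} = 3057 + \sqrt{216^{2} + 2401} = 3057 + \sqrt{46656 + 2401} = 3057 + \sqrt{49057}$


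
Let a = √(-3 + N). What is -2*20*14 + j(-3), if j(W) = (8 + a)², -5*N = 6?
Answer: -2501/5 + 16*I*√105/5 ≈ -500.2 + 32.79*I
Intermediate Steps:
N = -6/5 (N = -⅕*6 = -6/5 ≈ -1.2000)
a = I*√105/5 (a = √(-3 - 6/5) = √(-21/5) = I*√105/5 ≈ 2.0494*I)
j(W) = (8 + I*√105/5)²
-2*20*14 + j(-3) = -2*20*14 + (40 + I*√105)²/25 = -40*14 + (40 + I*√105)²/25 = -560 + (40 + I*√105)²/25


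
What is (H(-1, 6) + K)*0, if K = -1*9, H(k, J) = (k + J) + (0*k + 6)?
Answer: 0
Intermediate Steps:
H(k, J) = 6 + J + k (H(k, J) = (J + k) + (0 + 6) = (J + k) + 6 = 6 + J + k)
K = -9
(H(-1, 6) + K)*0 = ((6 + 6 - 1) - 9)*0 = (11 - 9)*0 = 2*0 = 0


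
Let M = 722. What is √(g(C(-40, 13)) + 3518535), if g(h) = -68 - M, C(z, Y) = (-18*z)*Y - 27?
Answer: √3517745 ≈ 1875.6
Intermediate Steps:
C(z, Y) = -27 - 18*Y*z (C(z, Y) = -18*Y*z - 27 = -27 - 18*Y*z)
g(h) = -790 (g(h) = -68 - 1*722 = -68 - 722 = -790)
√(g(C(-40, 13)) + 3518535) = √(-790 + 3518535) = √3517745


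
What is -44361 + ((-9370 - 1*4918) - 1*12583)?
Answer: -71232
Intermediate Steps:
-44361 + ((-9370 - 1*4918) - 1*12583) = -44361 + ((-9370 - 4918) - 12583) = -44361 + (-14288 - 12583) = -44361 - 26871 = -71232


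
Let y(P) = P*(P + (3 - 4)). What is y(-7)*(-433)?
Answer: -24248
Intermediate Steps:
y(P) = P*(-1 + P) (y(P) = P*(P - 1) = P*(-1 + P))
y(-7)*(-433) = -7*(-1 - 7)*(-433) = -7*(-8)*(-433) = 56*(-433) = -24248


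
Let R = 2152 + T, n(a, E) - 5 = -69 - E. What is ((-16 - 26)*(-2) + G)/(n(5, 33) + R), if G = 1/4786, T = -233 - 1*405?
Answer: 30925/521674 ≈ 0.059280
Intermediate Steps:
n(a, E) = -64 - E (n(a, E) = 5 + (-69 - E) = -64 - E)
T = -638 (T = -233 - 405 = -638)
G = 1/4786 ≈ 0.00020894
R = 1514 (R = 2152 - 638 = 1514)
((-16 - 26)*(-2) + G)/(n(5, 33) + R) = ((-16 - 26)*(-2) + 1/4786)/((-64 - 1*33) + 1514) = (-42*(-2) + 1/4786)/((-64 - 33) + 1514) = (84 + 1/4786)/(-97 + 1514) = (402025/4786)/1417 = (402025/4786)*(1/1417) = 30925/521674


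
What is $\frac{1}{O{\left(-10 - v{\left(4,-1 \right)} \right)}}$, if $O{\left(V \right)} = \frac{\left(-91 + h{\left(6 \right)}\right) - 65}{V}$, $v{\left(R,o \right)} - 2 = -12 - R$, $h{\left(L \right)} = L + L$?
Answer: $- \frac{1}{36} \approx -0.027778$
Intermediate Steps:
$h{\left(L \right)} = 2 L$
$v{\left(R,o \right)} = -10 - R$ ($v{\left(R,o \right)} = 2 - \left(12 + R\right) = -10 - R$)
$O{\left(V \right)} = - \frac{144}{V}$ ($O{\left(V \right)} = \frac{\left(-91 + 2 \cdot 6\right) - 65}{V} = \frac{\left(-91 + 12\right) - 65}{V} = \frac{-79 - 65}{V} = - \frac{144}{V}$)
$\frac{1}{O{\left(-10 - v{\left(4,-1 \right)} \right)}} = \frac{1}{\left(-144\right) \frac{1}{-10 - \left(-10 - 4\right)}} = \frac{1}{\left(-144\right) \frac{1}{-10 - -14}} = \frac{1}{\left(-144\right) \frac{1}{-10 + 14}} = \frac{1}{\left(-144\right) \frac{1}{4}} = \frac{1}{-36} = - \frac{1}{36}$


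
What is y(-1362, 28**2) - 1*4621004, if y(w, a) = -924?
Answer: -4621928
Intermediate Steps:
y(-1362, 28**2) - 1*4621004 = -924 - 1*4621004 = -924 - 4621004 = -4621928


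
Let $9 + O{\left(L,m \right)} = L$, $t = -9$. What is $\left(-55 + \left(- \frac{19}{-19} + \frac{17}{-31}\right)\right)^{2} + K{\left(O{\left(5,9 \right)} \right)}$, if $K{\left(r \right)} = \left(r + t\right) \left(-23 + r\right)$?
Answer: $\frac{3196792}{961} \approx 3326.5$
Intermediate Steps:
$O{\left(L,m \right)} = -9 + L$
$K{\left(r \right)} = \left(-23 + r\right) \left(-9 + r\right)$ ($K{\left(r \right)} = \left(r - 9\right) \left(-23 + r\right) = \left(-9 + r\right) \left(-23 + r\right) = \left(-23 + r\right) \left(-9 + r\right)$)
$\left(-55 + \left(- \frac{19}{-19} + \frac{17}{-31}\right)\right)^{2} + K{\left(O{\left(5,9 \right)} \right)} = \left(-55 + \left(- \frac{19}{-19} + \frac{17}{-31}\right)\right)^{2} + \left(207 + \left(-9 + 5\right)^{2} - 32 \left(-9 + 5\right)\right) = \left(-55 + \left(\left(-19\right) \left(- \frac{1}{19}\right) + 17 \left(- \frac{1}{31}\right)\right)\right)^{2} + \left(207 + \left(-4\right)^{2} - -128\right) = \left(-55 + \left(1 - \frac{17}{31}\right)\right)^{2} + \left(207 + 16 + 128\right) = \left(-55 + \frac{14}{31}\right)^{2} + 351 = \left(- \frac{1691}{31}\right)^{2} + 351 = \frac{2859481}{961} + 351 = \frac{3196792}{961}$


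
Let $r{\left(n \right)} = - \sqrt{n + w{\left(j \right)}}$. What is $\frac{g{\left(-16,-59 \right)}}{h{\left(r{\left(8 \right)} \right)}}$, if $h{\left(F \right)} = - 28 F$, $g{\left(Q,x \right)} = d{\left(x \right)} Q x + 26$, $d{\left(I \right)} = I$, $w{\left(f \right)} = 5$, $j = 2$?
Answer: $- \frac{27835 \sqrt{13}}{182} \approx -551.43$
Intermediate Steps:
$g{\left(Q,x \right)} = 26 + Q x^{2}$ ($g{\left(Q,x \right)} = x Q x + 26 = Q x x + 26 = Q x^{2} + 26 = 26 + Q x^{2}$)
$r{\left(n \right)} = - \sqrt{5 + n}$ ($r{\left(n \right)} = - \sqrt{n + 5} = - \sqrt{5 + n}$)
$\frac{g{\left(-16,-59 \right)}}{h{\left(r{\left(8 \right)} \right)}} = \frac{26 - 16 \left(-59\right)^{2}}{\left(-28\right) \left(- \sqrt{5 + 8}\right)} = \frac{26 - 55696}{\left(-28\right) \left(- \sqrt{13}\right)} = \frac{26 - 55696}{28 \sqrt{13}} = - 55670 \frac{\sqrt{13}}{364} = - \frac{27835 \sqrt{13}}{182}$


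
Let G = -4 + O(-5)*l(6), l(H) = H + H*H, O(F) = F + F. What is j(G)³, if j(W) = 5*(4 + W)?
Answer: -9261000000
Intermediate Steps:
O(F) = 2*F
l(H) = H + H²
G = -424 (G = -4 + (2*(-5))*(6*(1 + 6)) = -4 - 60*7 = -4 - 10*42 = -4 - 420 = -424)
j(W) = 20 + 5*W
j(G)³ = (20 + 5*(-424))³ = (20 - 2120)³ = (-2100)³ = -9261000000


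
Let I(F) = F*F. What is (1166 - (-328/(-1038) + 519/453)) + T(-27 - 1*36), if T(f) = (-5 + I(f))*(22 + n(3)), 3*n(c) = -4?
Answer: 6511461167/78369 ≈ 83087.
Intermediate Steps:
n(c) = -4/3 (n(c) = (⅓)*(-4) = -4/3)
I(F) = F²
T(f) = -310/3 + 62*f²/3 (T(f) = (-5 + f²)*(22 - 4/3) = (-5 + f²)*(62/3) = -310/3 + 62*f²/3)
(1166 - (-328/(-1038) + 519/453)) + T(-27 - 1*36) = (1166 - (-328/(-1038) + 519/453)) + (-310/3 + 62*(-27 - 1*36)²/3) = (1166 - (-328*(-1/1038) + 519*(1/453))) + (-310/3 + 62*(-27 - 36)²/3) = (1166 - (164/519 + 173/151)) + (-310/3 + (62/3)*(-63)²) = (1166 - 1*114551/78369) + (-310/3 + (62/3)*3969) = (1166 - 114551/78369) + (-310/3 + 82026) = 91263703/78369 + 245768/3 = 6511461167/78369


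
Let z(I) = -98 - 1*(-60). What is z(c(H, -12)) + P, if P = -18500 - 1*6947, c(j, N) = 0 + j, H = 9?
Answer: -25485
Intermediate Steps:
c(j, N) = j
P = -25447 (P = -18500 - 6947 = -25447)
z(I) = -38 (z(I) = -98 + 60 = -38)
z(c(H, -12)) + P = -38 - 25447 = -25485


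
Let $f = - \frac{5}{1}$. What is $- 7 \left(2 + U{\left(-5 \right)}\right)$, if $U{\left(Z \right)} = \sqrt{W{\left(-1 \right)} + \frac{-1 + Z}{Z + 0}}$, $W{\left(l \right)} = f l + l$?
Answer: $-14 - \frac{7 \sqrt{130}}{5} \approx -29.962$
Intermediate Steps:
$f = -5$ ($f = \left(-5\right) 1 = -5$)
$W{\left(l \right)} = - 4 l$ ($W{\left(l \right)} = - 5 l + l = - 4 l$)
$U{\left(Z \right)} = \sqrt{4 + \frac{-1 + Z}{Z}}$ ($U{\left(Z \right)} = \sqrt{\left(-4\right) \left(-1\right) + \frac{-1 + Z}{Z + 0}} = \sqrt{4 + \frac{-1 + Z}{Z}}$)
$- 7 \left(2 + U{\left(-5 \right)}\right) = - 7 \left(2 + \sqrt{5 - \frac{1}{-5}}\right) = - 7 \left(2 + \sqrt{5 - - \frac{1}{5}}\right) = - 7 \left(2 + \sqrt{5 + \frac{1}{5}}\right) = - 7 \left(2 + \sqrt{\frac{26}{5}}\right) = - 7 \left(2 + \frac{\sqrt{130}}{5}\right) = -14 - \frac{7 \sqrt{130}}{5}$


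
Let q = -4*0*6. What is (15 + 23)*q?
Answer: 0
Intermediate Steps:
q = 0 (q = 0*6 = 0)
(15 + 23)*q = (15 + 23)*0 = 38*0 = 0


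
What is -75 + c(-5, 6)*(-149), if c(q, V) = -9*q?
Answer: -6780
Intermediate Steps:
-75 + c(-5, 6)*(-149) = -75 - 9*(-5)*(-149) = -75 + 45*(-149) = -75 - 6705 = -6780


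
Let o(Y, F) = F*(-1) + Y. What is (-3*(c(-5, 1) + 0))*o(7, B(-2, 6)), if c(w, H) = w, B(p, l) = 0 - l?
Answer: 195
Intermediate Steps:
B(p, l) = -l
o(Y, F) = Y - F (o(Y, F) = -F + Y = Y - F)
(-3*(c(-5, 1) + 0))*o(7, B(-2, 6)) = (-3*(-5 + 0))*(7 - (-1)*6) = (-3*(-5))*(7 - 1*(-6)) = 15*(7 + 6) = 15*13 = 195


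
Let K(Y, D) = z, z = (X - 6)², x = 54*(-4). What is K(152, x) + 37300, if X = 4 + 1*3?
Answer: 37301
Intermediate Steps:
x = -216
X = 7 (X = 4 + 3 = 7)
z = 1 (z = (7 - 6)² = 1² = 1)
K(Y, D) = 1
K(152, x) + 37300 = 1 + 37300 = 37301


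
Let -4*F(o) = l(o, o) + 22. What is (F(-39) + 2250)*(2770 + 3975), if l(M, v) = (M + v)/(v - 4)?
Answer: 650852030/43 ≈ 1.5136e+7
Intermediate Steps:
l(M, v) = (M + v)/(-4 + v)
F(o) = -11/2 - o/(2*(-4 + o)) (F(o) = -((o + o)/(-4 + o) + 22)/4 = -((2*o)/(-4 + o) + 22)/4 = -(2*o/(-4 + o) + 22)/4 = -(22 + 2*o/(-4 + o))/4 = -11/2 - o/(2*(-4 + o)))
(F(-39) + 2250)*(2770 + 3975) = (2*(11 - 3*(-39))/(-4 - 39) + 2250)*(2770 + 3975) = (2*(11 + 117)/(-43) + 2250)*6745 = (2*(-1/43)*128 + 2250)*6745 = (-256/43 + 2250)*6745 = (96494/43)*6745 = 650852030/43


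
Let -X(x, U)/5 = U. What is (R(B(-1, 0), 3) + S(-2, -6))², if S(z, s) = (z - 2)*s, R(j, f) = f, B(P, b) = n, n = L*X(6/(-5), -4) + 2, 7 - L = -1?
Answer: 729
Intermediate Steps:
X(x, U) = -5*U
L = 8 (L = 7 - 1*(-1) = 7 + 1 = 8)
n = 162 (n = 8*(-5*(-4)) + 2 = 8*20 + 2 = 160 + 2 = 162)
B(P, b) = 162
S(z, s) = s*(-2 + z) (S(z, s) = (-2 + z)*s = s*(-2 + z))
(R(B(-1, 0), 3) + S(-2, -6))² = (3 - 6*(-2 - 2))² = (3 - 6*(-4))² = (3 + 24)² = 27² = 729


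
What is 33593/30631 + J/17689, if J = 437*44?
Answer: 62273655/28517461 ≈ 2.1837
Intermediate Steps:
J = 19228
33593/30631 + J/17689 = 33593/30631 + 19228/17689 = 33593*(1/30631) + 19228*(1/17689) = 33593/30631 + 1012/931 = 62273655/28517461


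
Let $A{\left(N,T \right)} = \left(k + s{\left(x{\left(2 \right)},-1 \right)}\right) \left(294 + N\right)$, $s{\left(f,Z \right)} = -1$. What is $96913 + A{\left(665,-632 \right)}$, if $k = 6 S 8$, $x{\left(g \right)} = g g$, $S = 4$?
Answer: $280082$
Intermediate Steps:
$x{\left(g \right)} = g^{2}$
$k = 192$ ($k = 6 \cdot 4 \cdot 8 = 24 \cdot 8 = 192$)
$A{\left(N,T \right)} = 56154 + 191 N$ ($A{\left(N,T \right)} = \left(192 - 1\right) \left(294 + N\right) = 191 \left(294 + N\right) = 56154 + 191 N$)
$96913 + A{\left(665,-632 \right)} = 96913 + \left(56154 + 191 \cdot 665\right) = 96913 + \left(56154 + 127015\right) = 96913 + 183169 = 280082$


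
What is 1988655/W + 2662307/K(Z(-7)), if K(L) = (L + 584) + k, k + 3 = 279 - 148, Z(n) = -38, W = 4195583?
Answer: 11171270343451/2827822942 ≈ 3950.5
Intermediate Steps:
k = 128 (k = -3 + (279 - 148) = -3 + 131 = 128)
K(L) = 712 + L (K(L) = (L + 584) + 128 = (584 + L) + 128 = 712 + L)
1988655/W + 2662307/K(Z(-7)) = 1988655/4195583 + 2662307/(712 - 38) = 1988655*(1/4195583) + 2662307/674 = 1988655/4195583 + 2662307*(1/674) = 1988655/4195583 + 2662307/674 = 11171270343451/2827822942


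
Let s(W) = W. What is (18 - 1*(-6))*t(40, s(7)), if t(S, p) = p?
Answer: 168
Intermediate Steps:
(18 - 1*(-6))*t(40, s(7)) = (18 - 1*(-6))*7 = (18 + 6)*7 = 24*7 = 168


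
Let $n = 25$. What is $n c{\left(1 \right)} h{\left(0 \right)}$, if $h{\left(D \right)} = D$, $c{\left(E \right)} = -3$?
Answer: $0$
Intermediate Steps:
$n c{\left(1 \right)} h{\left(0 \right)} = 25 \left(-3\right) 0 = \left(-75\right) 0 = 0$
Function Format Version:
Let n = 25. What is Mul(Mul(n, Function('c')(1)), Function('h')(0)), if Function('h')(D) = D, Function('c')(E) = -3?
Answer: 0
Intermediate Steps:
Mul(Mul(n, Function('c')(1)), Function('h')(0)) = Mul(Mul(25, -3), 0) = Mul(-75, 0) = 0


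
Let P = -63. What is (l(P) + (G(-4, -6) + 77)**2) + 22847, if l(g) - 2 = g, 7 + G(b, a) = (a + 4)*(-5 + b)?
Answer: 30530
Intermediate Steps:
G(b, a) = -7 + (-5 + b)*(4 + a) (G(b, a) = -7 + (a + 4)*(-5 + b) = -7 + (4 + a)*(-5 + b) = -7 + (-5 + b)*(4 + a))
l(g) = 2 + g
(l(P) + (G(-4, -6) + 77)**2) + 22847 = ((2 - 63) + ((-27 - 5*(-6) + 4*(-4) - 6*(-4)) + 77)**2) + 22847 = (-61 + ((-27 + 30 - 16 + 24) + 77)**2) + 22847 = (-61 + (11 + 77)**2) + 22847 = (-61 + 88**2) + 22847 = (-61 + 7744) + 22847 = 7683 + 22847 = 30530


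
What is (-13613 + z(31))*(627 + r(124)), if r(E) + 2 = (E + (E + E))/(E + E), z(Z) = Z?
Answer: -8509123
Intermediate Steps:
r(E) = -½ (r(E) = -2 + (E + (E + E))/(E + E) = -2 + (E + 2*E)/((2*E)) = -2 + (3*E)*(1/(2*E)) = -2 + 3/2 = -½)
(-13613 + z(31))*(627 + r(124)) = (-13613 + 31)*(627 - ½) = -13582*1253/2 = -8509123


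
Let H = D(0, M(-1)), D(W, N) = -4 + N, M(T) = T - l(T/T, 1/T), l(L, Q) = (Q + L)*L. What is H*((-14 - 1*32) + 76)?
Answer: -150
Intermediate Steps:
l(L, Q) = L*(L + Q) (l(L, Q) = (L + Q)*L = L*(L + Q))
M(T) = -1 + T - 1/T (M(T) = T - T/T*(T/T + 1/T) = T - (1 + 1/T) = T + (-1 - 1/T) = -1 + T - 1/T)
H = -5 (H = -4 + (-1 - 1 - 1/(-1)) = -4 + (-1 - 1 - 1*(-1)) = -4 + (-1 - 1 + 1) = -4 - 1 = -5)
H*((-14 - 1*32) + 76) = -5*((-14 - 1*32) + 76) = -5*((-14 - 32) + 76) = -5*(-46 + 76) = -5*30 = -150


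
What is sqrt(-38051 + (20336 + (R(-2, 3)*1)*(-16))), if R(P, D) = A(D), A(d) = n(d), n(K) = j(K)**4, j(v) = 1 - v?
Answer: I*sqrt(17971) ≈ 134.06*I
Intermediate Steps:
n(K) = (1 - K)**4
A(d) = (-1 + d)**4
R(P, D) = (-1 + D)**4
sqrt(-38051 + (20336 + (R(-2, 3)*1)*(-16))) = sqrt(-38051 + (20336 + ((-1 + 3)**4*1)*(-16))) = sqrt(-38051 + (20336 + (2**4*1)*(-16))) = sqrt(-38051 + (20336 + (16*1)*(-16))) = sqrt(-38051 + (20336 + 16*(-16))) = sqrt(-38051 + (20336 - 256)) = sqrt(-38051 + 20080) = sqrt(-17971) = I*sqrt(17971)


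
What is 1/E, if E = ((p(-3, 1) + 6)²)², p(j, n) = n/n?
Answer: 1/2401 ≈ 0.00041649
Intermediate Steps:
p(j, n) = 1
E = 2401 (E = ((1 + 6)²)² = (7²)² = 49² = 2401)
1/E = 1/2401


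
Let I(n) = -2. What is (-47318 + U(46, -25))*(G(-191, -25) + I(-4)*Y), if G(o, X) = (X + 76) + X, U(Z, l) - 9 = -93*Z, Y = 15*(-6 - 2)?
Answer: -13722142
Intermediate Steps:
Y = -120 (Y = 15*(-8) = -120)
U(Z, l) = 9 - 93*Z
G(o, X) = 76 + 2*X (G(o, X) = (76 + X) + X = 76 + 2*X)
(-47318 + U(46, -25))*(G(-191, -25) + I(-4)*Y) = (-47318 + (9 - 93*46))*((76 + 2*(-25)) - 2*(-120)) = (-47318 + (9 - 4278))*((76 - 50) + 240) = (-47318 - 4269)*(26 + 240) = -51587*266 = -13722142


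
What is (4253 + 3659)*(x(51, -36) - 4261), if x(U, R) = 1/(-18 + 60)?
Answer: -707969716/21 ≈ -3.3713e+7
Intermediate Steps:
x(U, R) = 1/42
(4253 + 3659)*(x(51, -36) - 4261) = (4253 + 3659)*(1/42 - 4261) = 7912*(-178961/42) = -707969716/21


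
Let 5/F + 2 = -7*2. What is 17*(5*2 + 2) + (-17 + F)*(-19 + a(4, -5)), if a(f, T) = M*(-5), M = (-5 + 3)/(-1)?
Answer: 11297/16 ≈ 706.06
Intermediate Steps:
F = -5/16 (F = 5/(-2 - 7*2) = 5/(-2 - 14) = 5/(-16) = 5*(-1/16) = -5/16 ≈ -0.31250)
M = 2 (M = -2*(-1) = 2)
a(f, T) = -10 (a(f, T) = 2*(-5) = -10)
17*(5*2 + 2) + (-17 + F)*(-19 + a(4, -5)) = 17*(5*2 + 2) + (-17 - 5/16)*(-19 - 10) = 17*(10 + 2) - 277/16*(-29) = 17*12 + 8033/16 = 204 + 8033/16 = 11297/16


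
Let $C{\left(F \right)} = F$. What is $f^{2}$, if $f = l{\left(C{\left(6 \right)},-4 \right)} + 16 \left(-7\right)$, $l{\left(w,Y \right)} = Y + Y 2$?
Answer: $15376$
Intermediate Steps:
$l{\left(w,Y \right)} = 3 Y$ ($l{\left(w,Y \right)} = Y + 2 Y = 3 Y$)
$f = -124$ ($f = 3 \left(-4\right) + 16 \left(-7\right) = -12 - 112 = -124$)
$f^{2} = \left(-124\right)^{2} = 15376$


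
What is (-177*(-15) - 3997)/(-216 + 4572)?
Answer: -61/198 ≈ -0.30808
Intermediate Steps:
(-177*(-15) - 3997)/(-216 + 4572) = (2655 - 3997)/4356 = -1342*1/4356 = -61/198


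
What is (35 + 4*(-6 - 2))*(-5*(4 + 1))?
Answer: -75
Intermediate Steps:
(35 + 4*(-6 - 2))*(-5*(4 + 1)) = (35 + 4*(-8))*(-5*5) = (35 - 32)*(-25) = 3*(-25) = -75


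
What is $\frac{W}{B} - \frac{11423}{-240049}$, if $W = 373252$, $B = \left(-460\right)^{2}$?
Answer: $\frac{23003969037}{12698592100} \approx 1.8115$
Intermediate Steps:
$B = 211600$
$\frac{W}{B} - \frac{11423}{-240049} = \frac{373252}{211600} - \frac{11423}{-240049} = 373252 \cdot \frac{1}{211600} - - \frac{11423}{240049} = \frac{93313}{52900} + \frac{11423}{240049} = \frac{23003969037}{12698592100}$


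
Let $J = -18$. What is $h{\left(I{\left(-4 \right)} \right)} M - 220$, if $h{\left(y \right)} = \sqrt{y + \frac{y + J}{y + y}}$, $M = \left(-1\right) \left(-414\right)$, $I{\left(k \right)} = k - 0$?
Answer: $-220 + 207 i \sqrt{5} \approx -220.0 + 462.87 i$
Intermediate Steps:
$I{\left(k \right)} = k$ ($I{\left(k \right)} = k + 0 = k$)
$M = 414$
$h{\left(y \right)} = \sqrt{y + \frac{-18 + y}{2 y}}$ ($h{\left(y \right)} = \sqrt{y + \frac{y - 18}{y + y}} = \sqrt{y + \frac{-18 + y}{2 y}}$)
$h{\left(I{\left(-4 \right)} \right)} M - 220 = \frac{\sqrt{2 - \frac{36}{-4} + 4 \left(-4\right)}}{2} \cdot 414 - 220 = \frac{\sqrt{2 - -9 - 16}}{2} \cdot 414 - 220 = \frac{\sqrt{2 + 9 - 16}}{2} \cdot 414 - 220 = \frac{\sqrt{-5}}{2} \cdot 414 - 220 = \frac{i \sqrt{5}}{2} \cdot 414 - 220 = 207 i \sqrt{5} - 220 = -220 + 207 i \sqrt{5}$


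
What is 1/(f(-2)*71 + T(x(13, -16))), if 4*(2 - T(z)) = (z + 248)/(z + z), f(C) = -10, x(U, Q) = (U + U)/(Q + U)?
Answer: -104/73273 ≈ -0.0014193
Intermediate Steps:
x(U, Q) = 2*U/(Q + U) (x(U, Q) = (2*U)/(Q + U) = 2*U/(Q + U))
T(z) = 2 - (248 + z)/(8*z) (T(z) = 2 - (z + 248)/(4*(z + z)) = 2 - (248 + z)/(4*(2*z)) = 2 - (248 + z)*1/(2*z)/4 = 2 - (248 + z)/(8*z))
1/(f(-2)*71 + T(x(13, -16))) = 1/(-10*71 + (15/8 - 31/(2*13/(-16 + 13)))) = 1/(-710 + (15/8 - 31/(2*13/(-3)))) = 1/(-710 + (15/8 - 31/(2*13*(-⅓)))) = 1/(-710 + (15/8 - 31/(-26/3))) = 1/(-710 + (15/8 - 31*(-3/26))) = 1/(-710 + (15/8 + 93/26)) = 1/(-710 + 567/104) = 1/(-73273/104) = -104/73273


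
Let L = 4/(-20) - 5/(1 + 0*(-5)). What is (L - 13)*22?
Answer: -2002/5 ≈ -400.40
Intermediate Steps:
L = -26/5 (L = 4*(-1/20) - 5/(1 + 0) = -⅕ - 5/1 = -⅕ - 5*1 = -⅕ - 5 = -26/5 ≈ -5.2000)
(L - 13)*22 = (-26/5 - 13)*22 = -91/5*22 = -2002/5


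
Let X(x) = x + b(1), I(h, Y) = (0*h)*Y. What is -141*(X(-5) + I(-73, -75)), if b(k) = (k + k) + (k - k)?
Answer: 423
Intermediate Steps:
b(k) = 2*k (b(k) = 2*k + 0 = 2*k)
I(h, Y) = 0 (I(h, Y) = 0*Y = 0)
X(x) = 2 + x (X(x) = x + 2*1 = x + 2 = 2 + x)
-141*(X(-5) + I(-73, -75)) = -141*((2 - 5) + 0) = -141*(-3 + 0) = -141*(-3) = 423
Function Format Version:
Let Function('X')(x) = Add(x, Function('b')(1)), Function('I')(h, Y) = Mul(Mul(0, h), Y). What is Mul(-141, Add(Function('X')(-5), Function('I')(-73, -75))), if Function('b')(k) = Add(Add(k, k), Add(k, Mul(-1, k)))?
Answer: 423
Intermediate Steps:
Function('b')(k) = Mul(2, k) (Function('b')(k) = Add(Mul(2, k), 0) = Mul(2, k))
Function('I')(h, Y) = 0 (Function('I')(h, Y) = Mul(0, Y) = 0)
Function('X')(x) = Add(2, x) (Function('X')(x) = Add(x, Mul(2, 1)) = Add(x, 2) = Add(2, x))
Mul(-141, Add(Function('X')(-5), Function('I')(-73, -75))) = Mul(-141, Add(Add(2, -5), 0)) = Mul(-141, Add(-3, 0)) = Mul(-141, -3) = 423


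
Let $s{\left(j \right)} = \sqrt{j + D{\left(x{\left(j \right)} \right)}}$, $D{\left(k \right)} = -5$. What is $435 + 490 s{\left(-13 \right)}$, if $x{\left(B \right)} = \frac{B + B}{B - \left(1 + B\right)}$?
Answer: $435 + 1470 i \sqrt{2} \approx 435.0 + 2078.9 i$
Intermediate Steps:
$x{\left(B \right)} = - 2 B$ ($x{\left(B \right)} = \frac{2 B}{-1} = 2 B \left(-1\right) = - 2 B$)
$s{\left(j \right)} = \sqrt{-5 + j}$ ($s{\left(j \right)} = \sqrt{j - 5} = \sqrt{-5 + j}$)
$435 + 490 s{\left(-13 \right)} = 435 + 490 \sqrt{-5 - 13} = 435 + 490 \sqrt{-18} = 435 + 490 \cdot 3 i \sqrt{2} = 435 + 1470 i \sqrt{2}$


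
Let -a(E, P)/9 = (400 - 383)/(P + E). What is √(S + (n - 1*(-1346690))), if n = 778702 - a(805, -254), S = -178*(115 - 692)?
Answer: √676452865201/551 ≈ 1492.7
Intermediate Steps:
S = 102706 (S = -178*(-577) = 102706)
a(E, P) = -153/(E + P) (a(E, P) = -9*(400 - 383)/(P + E) = -153/(E + P))
n = 429064955/551 (n = 778702 - (-153)/(805 - 254) = 778702 - (-153)/551 = 778702 - 1*(-153/551) = 778702 + 153/551 = 429064955/551 ≈ 7.7870e+5)
√(S + (n - 1*(-1346690))) = √(102706 + (429064955/551 - 1*(-1346690))) = √(102706 + (429064955/551 + 1346690)) = √(102706 + 1171091145/551) = √(1227682151/551) = √676452865201/551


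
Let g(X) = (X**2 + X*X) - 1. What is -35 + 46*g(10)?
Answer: 9119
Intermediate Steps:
g(X) = -1 + 2*X**2 (g(X) = (X**2 + X**2) - 1 = 2*X**2 - 1 = -1 + 2*X**2)
-35 + 46*g(10) = -35 + 46*(-1 + 2*10**2) = -35 + 46*(-1 + 2*100) = -35 + 46*(-1 + 200) = -35 + 46*199 = -35 + 9154 = 9119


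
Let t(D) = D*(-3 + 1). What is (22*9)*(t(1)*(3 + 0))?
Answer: -1188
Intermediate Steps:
t(D) = -2*D (t(D) = D*(-2) = -2*D)
(22*9)*(t(1)*(3 + 0)) = (22*9)*((-2*1)*(3 + 0)) = 198*(-2*3) = 198*(-6) = -1188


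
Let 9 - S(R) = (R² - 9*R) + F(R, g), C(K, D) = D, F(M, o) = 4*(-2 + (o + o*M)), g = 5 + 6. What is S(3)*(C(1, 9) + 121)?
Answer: -18330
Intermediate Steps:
g = 11
F(M, o) = -8 + 4*o + 4*M*o (F(M, o) = 4*(-2 + (o + M*o)) = 4*(-2 + o + M*o) = -8 + 4*o + 4*M*o)
S(R) = -27 - R² - 35*R (S(R) = 9 - ((R² - 9*R) + (-8 + 4*11 + 4*R*11)) = 9 - ((R² - 9*R) + (-8 + 44 + 44*R)) = 9 - ((R² - 9*R) + (36 + 44*R)) = 9 - (36 + R² + 35*R) = 9 + (-36 - R² - 35*R) = -27 - R² - 35*R)
S(3)*(C(1, 9) + 121) = (-27 - 1*3² - 35*3)*(9 + 121) = (-27 - 1*9 - 105)*130 = (-27 - 9 - 105)*130 = -141*130 = -18330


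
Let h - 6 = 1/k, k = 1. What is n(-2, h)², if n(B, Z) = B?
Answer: 4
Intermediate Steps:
h = 7 (h = 6 + 1/1 = 6 + 1 = 7)
n(-2, h)² = (-2)² = 4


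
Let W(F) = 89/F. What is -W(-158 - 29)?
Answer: 89/187 ≈ 0.47594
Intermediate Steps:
-W(-158 - 29) = -89/(-158 - 29) = -89/(-187) = -89*(-1)/187 = -1*(-89/187) = 89/187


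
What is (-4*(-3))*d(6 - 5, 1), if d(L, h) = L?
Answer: 12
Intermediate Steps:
(-4*(-3))*d(6 - 5, 1) = (-4*(-3))*(6 - 5) = 12*1 = 12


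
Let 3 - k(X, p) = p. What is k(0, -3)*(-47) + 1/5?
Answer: -1409/5 ≈ -281.80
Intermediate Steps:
k(X, p) = 3 - p
k(0, -3)*(-47) + 1/5 = (3 - 1*(-3))*(-47) + 1/5 = (3 + 3)*(-47) + 1/5 = 6*(-47) + 1/5 = -282 + 1/5 = -1409/5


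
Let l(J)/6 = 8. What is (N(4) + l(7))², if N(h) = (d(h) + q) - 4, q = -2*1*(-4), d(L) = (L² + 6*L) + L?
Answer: 9216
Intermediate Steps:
l(J) = 48 (l(J) = 6*8 = 48)
d(L) = L² + 7*L
q = 8 (q = -2*(-4) = 8)
N(h) = 4 + h*(7 + h) (N(h) = (h*(7 + h) + 8) - 4 = (8 + h*(7 + h)) - 4 = 4 + h*(7 + h))
(N(4) + l(7))² = ((4 + 4*(7 + 4)) + 48)² = ((4 + 4*11) + 48)² = ((4 + 44) + 48)² = (48 + 48)² = 96² = 9216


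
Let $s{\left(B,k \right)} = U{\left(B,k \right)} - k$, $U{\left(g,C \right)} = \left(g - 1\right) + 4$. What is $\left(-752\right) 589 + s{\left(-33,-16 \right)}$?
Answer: $-442942$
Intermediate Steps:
$U{\left(g,C \right)} = 3 + g$ ($U{\left(g,C \right)} = \left(-1 + g\right) + 4 = 3 + g$)
$s{\left(B,k \right)} = 3 + B - k$ ($s{\left(B,k \right)} = \left(3 + B\right) - k = 3 + B - k$)
$\left(-752\right) 589 + s{\left(-33,-16 \right)} = \left(-752\right) 589 - 14 = -442928 + \left(3 - 33 + 16\right) = -442928 - 14 = -442942$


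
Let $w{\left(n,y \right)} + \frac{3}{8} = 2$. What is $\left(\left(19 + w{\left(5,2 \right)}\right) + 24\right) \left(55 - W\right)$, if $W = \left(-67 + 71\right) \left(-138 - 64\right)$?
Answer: $\frac{308091}{8} \approx 38511.0$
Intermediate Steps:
$w{\left(n,y \right)} = \frac{13}{8}$ ($w{\left(n,y \right)} = - \frac{3}{8} + 2 = \frac{13}{8}$)
$W = -808$ ($W = 4 \left(-202\right) = -808$)
$\left(\left(19 + w{\left(5,2 \right)}\right) + 24\right) \left(55 - W\right) = \left(\left(19 + \frac{13}{8}\right) + 24\right) \left(55 - -808\right) = \left(\frac{165}{8} + 24\right) \left(55 + 808\right) = \frac{357}{8} \cdot 863 = \frac{308091}{8}$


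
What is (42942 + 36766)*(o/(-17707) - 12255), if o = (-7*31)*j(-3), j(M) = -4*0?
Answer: -976821540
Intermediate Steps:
j(M) = 0
o = 0 (o = -7*31*0 = -217*0 = 0)
(42942 + 36766)*(o/(-17707) - 12255) = (42942 + 36766)*(0/(-17707) - 12255) = 79708*(0*(-1/17707) - 12255) = 79708*(0 - 12255) = 79708*(-12255) = -976821540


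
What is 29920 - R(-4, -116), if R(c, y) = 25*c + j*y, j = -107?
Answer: 17608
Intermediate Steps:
R(c, y) = -107*y + 25*c (R(c, y) = 25*c - 107*y = -107*y + 25*c)
29920 - R(-4, -116) = 29920 - (-107*(-116) + 25*(-4)) = 29920 - (12412 - 100) = 29920 - 1*12312 = 29920 - 12312 = 17608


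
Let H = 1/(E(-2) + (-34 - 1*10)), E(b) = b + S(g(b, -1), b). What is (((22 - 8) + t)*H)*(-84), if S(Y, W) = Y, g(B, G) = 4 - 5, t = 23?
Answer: 3108/47 ≈ 66.128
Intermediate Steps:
g(B, G) = -1
E(b) = -1 + b (E(b) = b - 1 = -1 + b)
H = -1/47 (H = 1/((-1 - 2) + (-34 - 1*10)) = 1/(-3 + (-34 - 10)) = 1/(-3 - 44) = 1/(-47) = -1/47 ≈ -0.021277)
(((22 - 8) + t)*H)*(-84) = (((22 - 8) + 23)*(-1/47))*(-84) = ((14 + 23)*(-1/47))*(-84) = (37*(-1/47))*(-84) = -37/47*(-84) = 3108/47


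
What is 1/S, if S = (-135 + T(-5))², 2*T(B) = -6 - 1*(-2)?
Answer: 1/18769 ≈ 5.3279e-5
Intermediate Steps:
T(B) = -2 (T(B) = (-6 - 1*(-2))/2 = (-6 + 2)/2 = (½)*(-4) = -2)
S = 18769 (S = (-135 - 2)² = (-137)² = 18769)
1/S = 1/18769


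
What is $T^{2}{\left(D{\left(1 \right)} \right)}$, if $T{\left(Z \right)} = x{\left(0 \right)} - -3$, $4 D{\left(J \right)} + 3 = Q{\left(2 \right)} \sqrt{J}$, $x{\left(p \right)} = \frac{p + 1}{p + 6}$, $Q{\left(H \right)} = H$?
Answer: $\frac{361}{36} \approx 10.028$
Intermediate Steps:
$x{\left(p \right)} = \frac{1 + p}{6 + p}$
$D{\left(J \right)} = - \frac{3}{4} + \frac{\sqrt{J}}{2}$ ($D{\left(J \right)} = - \frac{3}{4} + \frac{2 \sqrt{J}}{4} = - \frac{3}{4} + \frac{\sqrt{J}}{2}$)
$T{\left(Z \right)} = \frac{19}{6}$ ($T{\left(Z \right)} = \frac{1 + 0}{6 + 0} - -3 = \frac{1}{6} \cdot 1 + 3 = \frac{1}{6} + 3 = \frac{19}{6}$)
$T^{2}{\left(D{\left(1 \right)} \right)} = \left(\frac{19}{6}\right)^{2} = \frac{361}{36}$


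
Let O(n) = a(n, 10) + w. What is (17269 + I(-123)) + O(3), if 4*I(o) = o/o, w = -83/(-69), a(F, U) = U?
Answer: 4769405/276 ≈ 17280.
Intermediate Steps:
w = 83/69 (w = -83*(-1/69) = 83/69 ≈ 1.2029)
I(o) = ¼ (I(o) = (o/o)/4 = (¼)*1 = ¼)
O(n) = 773/69 (O(n) = 10 + 83/69 = 773/69)
(17269 + I(-123)) + O(3) = (17269 + ¼) + 773/69 = 69077/4 + 773/69 = 4769405/276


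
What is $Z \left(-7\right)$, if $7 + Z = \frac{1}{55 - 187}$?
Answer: $\frac{6475}{132} \approx 49.053$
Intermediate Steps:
$Z = - \frac{925}{132}$ ($Z = -7 + \frac{1}{55 - 187} = -7 + \frac{1}{-132} = -7 - \frac{1}{132} = - \frac{925}{132} \approx -7.0076$)
$Z \left(-7\right) = \left(- \frac{925}{132}\right) \left(-7\right) = \frac{6475}{132}$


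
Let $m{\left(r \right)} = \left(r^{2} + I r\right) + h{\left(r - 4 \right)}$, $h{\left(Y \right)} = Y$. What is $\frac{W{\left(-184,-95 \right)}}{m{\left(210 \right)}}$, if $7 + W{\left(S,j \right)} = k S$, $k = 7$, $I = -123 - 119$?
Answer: $\frac{1295}{6514} \approx 0.1988$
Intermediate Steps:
$I = -242$
$m{\left(r \right)} = -4 + r^{2} - 241 r$ ($m{\left(r \right)} = \left(r^{2} - 242 r\right) + \left(r - 4\right) = \left(r^{2} - 242 r\right) + \left(-4 + r\right) = -4 + r^{2} - 241 r$)
$W{\left(S,j \right)} = -7 + 7 S$
$\frac{W{\left(-184,-95 \right)}}{m{\left(210 \right)}} = \frac{-7 + 7 \left(-184\right)}{-4 + 210^{2} - 50610} = \frac{-7 - 1288}{-4 + 44100 - 50610} = - \frac{1295}{-6514} = \left(-1295\right) \left(- \frac{1}{6514}\right) = \frac{1295}{6514}$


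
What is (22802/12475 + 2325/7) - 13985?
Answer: -1192076136/87325 ≈ -13651.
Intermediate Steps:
(22802/12475 + 2325/7) - 13985 = 29163989/87325 - 13985 = -1192076136/87325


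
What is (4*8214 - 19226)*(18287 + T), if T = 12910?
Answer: 425215110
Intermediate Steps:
(4*8214 - 19226)*(18287 + T) = (4*8214 - 19226)*(18287 + 12910) = (32856 - 19226)*31197 = 13630*31197 = 425215110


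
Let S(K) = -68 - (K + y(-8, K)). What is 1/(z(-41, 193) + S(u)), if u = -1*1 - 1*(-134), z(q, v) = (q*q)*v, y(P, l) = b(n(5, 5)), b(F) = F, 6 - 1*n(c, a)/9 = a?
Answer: 1/324223 ≈ 3.0843e-6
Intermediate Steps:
n(c, a) = 54 - 9*a
y(P, l) = 9 (y(P, l) = 54 - 9*5 = 54 - 45 = 9)
z(q, v) = v*q² (z(q, v) = q²*v = v*q²)
u = 133 (u = -1 + 134 = 133)
S(K) = -77 - K (S(K) = -68 - (K + 9) = -68 - (9 + K) = -68 + (-9 - K) = -77 - K)
1/(z(-41, 193) + S(u)) = 1/(193*(-41)² + (-77 - 1*133)) = 1/(193*1681 + (-77 - 133)) = 1/(324433 - 210) = 1/324223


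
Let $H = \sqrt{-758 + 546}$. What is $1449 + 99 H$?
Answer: $1449 + 198 i \sqrt{53} \approx 1449.0 + 1441.5 i$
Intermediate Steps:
$H = 2 i \sqrt{53}$ ($H = \sqrt{-212} = 2 i \sqrt{53} \approx 14.56 i$)
$1449 + 99 H = 1449 + 99 \cdot 2 i \sqrt{53} = 1449 + 198 i \sqrt{53}$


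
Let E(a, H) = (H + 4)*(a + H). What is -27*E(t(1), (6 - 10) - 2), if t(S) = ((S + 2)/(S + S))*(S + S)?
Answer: -162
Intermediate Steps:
t(S) = 2 + S (t(S) = ((2 + S)/((2*S)))*(2*S) = ((2 + S)*(1/(2*S)))*(2*S) = ((2 + S)/(2*S))*(2*S) = 2 + S)
E(a, H) = (4 + H)*(H + a)
-27*E(t(1), (6 - 10) - 2) = -27*(((6 - 10) - 2)² + 4*((6 - 10) - 2) + 4*(2 + 1) + ((6 - 10) - 2)*(2 + 1)) = -27*((-4 - 2)² + 4*(-4 - 2) + 4*3 + (-4 - 2)*3) = -27*((-6)² + 4*(-6) + 12 - 6*3) = -27*(36 - 24 + 12 - 18) = -27*6 = -162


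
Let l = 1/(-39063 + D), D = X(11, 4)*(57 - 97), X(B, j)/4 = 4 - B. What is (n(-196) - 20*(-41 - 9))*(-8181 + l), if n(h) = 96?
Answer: -340211205664/37943 ≈ -8.9664e+6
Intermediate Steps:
X(B, j) = 16 - 4*B (X(B, j) = 4*(4 - B) = 16 - 4*B)
D = 1120 (D = (16 - 4*11)*(57 - 97) = (16 - 44)*(-40) = -28*(-40) = 1120)
l = -1/37943 (l = 1/(-39063 + 1120) = 1/(-37943) = -1/37943 ≈ -2.6355e-5)
(n(-196) - 20*(-41 - 9))*(-8181 + l) = (96 - 20*(-41 - 9))*(-8181 - 1/37943) = (96 - 20*(-50))*(-310411684/37943) = (96 + 1000)*(-310411684/37943) = 1096*(-310411684/37943) = -340211205664/37943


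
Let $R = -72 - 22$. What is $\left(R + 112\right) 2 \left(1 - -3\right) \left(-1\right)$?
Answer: $-144$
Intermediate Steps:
$R = -94$ ($R = -72 - 22 = -94$)
$\left(R + 112\right) 2 \left(1 - -3\right) \left(-1\right) = \left(-94 + 112\right) 2 \left(1 - -3\right) \left(-1\right) = 18 \cdot 2 \left(1 + 3\right) \left(-1\right) = 18 \cdot 2 \cdot 4 \left(-1\right) = 18 \cdot 8 \left(-1\right) = 18 \left(-8\right) = -144$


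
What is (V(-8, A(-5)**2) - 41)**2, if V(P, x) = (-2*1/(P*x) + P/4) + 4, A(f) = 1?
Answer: 24025/16 ≈ 1501.6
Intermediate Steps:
V(P, x) = 4 + P/4 - 2/(P*x) (V(P, x) = (-2/(P*x) + P*(1/4)) + 4 = (-2/(P*x) + P/4) + 4 = (P/4 - 2/(P*x)) + 4 = 4 + P/4 - 2/(P*x))
(V(-8, A(-5)**2) - 41)**2 = ((4 + (1/4)*(-8) - 2/(-8*1**2)) - 41)**2 = ((4 - 2 - 2*(-1/8)/1) - 41)**2 = ((4 - 2 - 2*(-1/8)*1) - 41)**2 = ((4 - 2 + 1/4) - 41)**2 = (9/4 - 41)**2 = (-155/4)**2 = 24025/16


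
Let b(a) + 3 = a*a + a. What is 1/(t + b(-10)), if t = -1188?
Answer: -1/1101 ≈ -0.00090826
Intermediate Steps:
b(a) = -3 + a + a**2 (b(a) = -3 + (a*a + a) = -3 + (a**2 + a) = -3 + (a + a**2) = -3 + a + a**2)
1/(t + b(-10)) = 1/(-1188 + (-3 - 10 + (-10)**2)) = 1/(-1188 + (-3 - 10 + 100)) = 1/(-1188 + 87) = 1/(-1101) = -1/1101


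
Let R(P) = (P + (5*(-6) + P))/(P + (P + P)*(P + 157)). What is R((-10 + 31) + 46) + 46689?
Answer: 1404545291/30083 ≈ 46689.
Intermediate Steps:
R(P) = (-30 + 2*P)/(P + 2*P*(157 + P)) (R(P) = (P + (-30 + P))/(P + (2*P)*(157 + P)) = (-30 + 2*P)/(P + 2*P*(157 + P)))
R((-10 + 31) + 46) + 46689 = 2*(-15 + ((-10 + 31) + 46))/(((-10 + 31) + 46)*(315 + 2*((-10 + 31) + 46))) + 46689 = 2*(-15 + (21 + 46))/((21 + 46)*(315 + 2*(21 + 46))) + 46689 = 2*(-15 + 67)/(67*(315 + 2*67)) + 46689 = 2*(1/67)*52/(315 + 134) + 46689 = 2*(1/67)*52/449 + 46689 = 2*(1/67)*(1/449)*52 + 46689 = 104/30083 + 46689 = 1404545291/30083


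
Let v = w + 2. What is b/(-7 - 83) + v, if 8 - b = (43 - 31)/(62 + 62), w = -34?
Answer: -17905/558 ≈ -32.088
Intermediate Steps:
b = 245/31 (b = 8 - (43 - 31)/(62 + 62) = 8 - 12/124 = 8 - 1*3/31 = 8 - 3/31 = 245/31 ≈ 7.9032)
v = -32 (v = -34 + 2 = -32)
b/(-7 - 83) + v = (245/31)/(-7 - 83) - 32 = (245/31)/(-90) - 32 = -1/90*245/31 - 32 = -49/558 - 32 = -17905/558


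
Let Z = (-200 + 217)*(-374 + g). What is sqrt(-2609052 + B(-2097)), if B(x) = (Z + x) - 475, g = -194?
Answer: 4*I*sqrt(163830) ≈ 1619.0*I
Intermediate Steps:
Z = -9656 (Z = (-200 + 217)*(-374 - 194) = 17*(-568) = -9656)
B(x) = -10131 + x (B(x) = (-9656 + x) - 475 = -10131 + x)
sqrt(-2609052 + B(-2097)) = sqrt(-2609052 + (-10131 - 2097)) = sqrt(-2609052 - 12228) = sqrt(-2621280) = 4*I*sqrt(163830)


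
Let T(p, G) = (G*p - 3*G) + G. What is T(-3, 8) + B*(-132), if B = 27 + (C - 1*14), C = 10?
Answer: -3076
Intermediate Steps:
T(p, G) = -2*G + G*p (T(p, G) = (-3*G + G*p) + G = -2*G + G*p)
B = 23 (B = 27 + (10 - 1*14) = 27 + (10 - 14) = 27 - 4 = 23)
T(-3, 8) + B*(-132) = 8*(-2 - 3) + 23*(-132) = 8*(-5) - 3036 = -40 - 3036 = -3076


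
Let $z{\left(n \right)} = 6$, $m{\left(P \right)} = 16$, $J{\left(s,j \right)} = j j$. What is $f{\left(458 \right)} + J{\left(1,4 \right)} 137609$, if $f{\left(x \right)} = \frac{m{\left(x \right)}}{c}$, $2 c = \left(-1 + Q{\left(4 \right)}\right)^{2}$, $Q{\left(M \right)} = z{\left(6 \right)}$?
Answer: $\frac{55043632}{25} \approx 2.2017 \cdot 10^{6}$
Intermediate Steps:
$J{\left(s,j \right)} = j^{2}$
$Q{\left(M \right)} = 6$
$c = \frac{25}{2}$ ($c = \frac{\left(-1 + 6\right)^{2}}{2} = \frac{5^{2}}{2} = \frac{1}{2} \cdot 25 = \frac{25}{2} \approx 12.5$)
$f{\left(x \right)} = \frac{32}{25}$ ($f{\left(x \right)} = \frac{16}{\frac{25}{2}} = 16 \cdot \frac{2}{25} = \frac{32}{25}$)
$f{\left(458 \right)} + J{\left(1,4 \right)} 137609 = \frac{32}{25} + 4^{2} \cdot 137609 = \frac{32}{25} + 16 \cdot 137609 = \frac{32}{25} + 2201744 = \frac{55043632}{25}$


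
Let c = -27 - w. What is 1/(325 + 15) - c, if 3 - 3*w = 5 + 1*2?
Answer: 26183/1020 ≈ 25.670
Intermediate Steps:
w = -4/3 (w = 1 - (5 + 1*2)/3 = 1 - (5 + 2)/3 = 1 - ⅓*7 = 1 - 7/3 = -4/3 ≈ -1.3333)
c = -77/3 (c = -27 - 1*(-4/3) = -27 + 4/3 = -77/3 ≈ -25.667)
1/(325 + 15) - c = 1/(325 + 15) - 1*(-77/3) = 1/340 + 77/3 = 26183/1020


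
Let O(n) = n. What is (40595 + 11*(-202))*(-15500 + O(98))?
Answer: -591020946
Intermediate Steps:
(40595 + 11*(-202))*(-15500 + O(98)) = (40595 + 11*(-202))*(-15500 + 98) = (40595 - 2222)*(-15402) = 38373*(-15402) = -591020946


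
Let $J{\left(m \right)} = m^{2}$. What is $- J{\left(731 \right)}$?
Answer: $-534361$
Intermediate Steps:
$- J{\left(731 \right)} = - 731^{2} = \left(-1\right) 534361 = -534361$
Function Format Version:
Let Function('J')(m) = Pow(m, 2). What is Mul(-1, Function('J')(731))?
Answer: -534361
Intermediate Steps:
Mul(-1, Function('J')(731)) = Mul(-1, Pow(731, 2)) = Mul(-1, 534361) = -534361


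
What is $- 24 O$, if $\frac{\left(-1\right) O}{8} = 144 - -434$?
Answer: $110976$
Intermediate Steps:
$O = -4624$ ($O = - 8 \left(144 - -434\right) = - 8 \left(144 + 434\right) = \left(-8\right) 578 = -4624$)
$- 24 O = \left(-24\right) \left(-4624\right) = 110976$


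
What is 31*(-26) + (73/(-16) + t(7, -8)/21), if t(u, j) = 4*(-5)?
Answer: -272669/336 ≈ -811.51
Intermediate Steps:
t(u, j) = -20
31*(-26) + (73/(-16) + t(7, -8)/21) = 31*(-26) + (73/(-16) - 20/21) = -806 + (73*(-1/16) - 20*1/21) = -806 + (-73/16 - 20/21) = -806 - 1853/336 = -272669/336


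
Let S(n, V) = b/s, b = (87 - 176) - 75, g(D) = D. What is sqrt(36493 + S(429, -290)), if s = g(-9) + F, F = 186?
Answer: sqrt(1143260169)/177 ≈ 191.03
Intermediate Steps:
s = 177 (s = -9 + 186 = 177)
b = -164 (b = -89 - 75 = -164)
S(n, V) = -164/177
sqrt(36493 + S(429, -290)) = sqrt(36493 - 164/177) = sqrt(6459097/177) = sqrt(1143260169)/177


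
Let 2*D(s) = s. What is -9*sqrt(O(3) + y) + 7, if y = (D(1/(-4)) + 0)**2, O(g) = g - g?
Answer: 47/8 ≈ 5.8750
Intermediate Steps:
D(s) = s/2
O(g) = 0
y = 1/64 (y = ((1/2)/(-4) + 0)**2 = ((1/2)*(-1/4) + 0)**2 = (-1/8 + 0)**2 = (-1/8)**2 = 1/64 ≈ 0.015625)
-9*sqrt(O(3) + y) + 7 = -9*sqrt(0 + 1/64) + 7 = -9*sqrt(1/64) + 7 = -9*1/8 + 7 = -9/8 + 7 = 47/8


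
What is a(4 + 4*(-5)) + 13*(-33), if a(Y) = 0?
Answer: -429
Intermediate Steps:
a(4 + 4*(-5)) + 13*(-33) = 0 + 13*(-33) = 0 - 429 = -429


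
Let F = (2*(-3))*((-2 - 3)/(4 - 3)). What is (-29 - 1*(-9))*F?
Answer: -600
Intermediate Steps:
F = 30 (F = -(-30)/1 = -(-30) = -6*(-5) = 30)
(-29 - 1*(-9))*F = (-29 - 1*(-9))*30 = (-29 + 9)*30 = -20*30 = -600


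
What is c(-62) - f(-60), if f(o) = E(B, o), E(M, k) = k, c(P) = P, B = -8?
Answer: -2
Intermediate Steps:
f(o) = o
c(-62) - f(-60) = -62 - 1*(-60) = -62 + 60 = -2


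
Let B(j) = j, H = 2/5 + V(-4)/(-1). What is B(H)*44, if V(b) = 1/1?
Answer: -132/5 ≈ -26.400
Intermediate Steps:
V(b) = 1
H = -3/5 (H = 2/5 + 1/(-1) = 2*(1/5) + 1*(-1) = 2/5 - 1 = -3/5 ≈ -0.60000)
B(H)*44 = -3/5*44 = -132/5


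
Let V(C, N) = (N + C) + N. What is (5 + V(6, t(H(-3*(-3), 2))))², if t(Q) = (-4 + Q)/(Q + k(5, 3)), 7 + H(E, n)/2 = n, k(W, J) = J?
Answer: 225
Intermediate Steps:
H(E, n) = -14 + 2*n
t(Q) = (-4 + Q)/(3 + Q) (t(Q) = (-4 + Q)/(Q + 3) = (-4 + Q)/(3 + Q))
V(C, N) = C + 2*N (V(C, N) = (C + N) + N = C + 2*N)
(5 + V(6, t(H(-3*(-3), 2))))² = (5 + (6 + 2*((-4 + (-14 + 2*2))/(3 + (-14 + 2*2)))))² = (5 + (6 + 2*((-4 + (-14 + 4))/(3 + (-14 + 4)))))² = (5 + (6 + 2*((-4 - 10)/(3 - 10))))² = (5 + (6 + 2*(-14/(-7))))² = (5 + (6 + 2*(-⅐*(-14))))² = (5 + (6 + 2*2))² = (5 + (6 + 4))² = (5 + 10)² = 15² = 225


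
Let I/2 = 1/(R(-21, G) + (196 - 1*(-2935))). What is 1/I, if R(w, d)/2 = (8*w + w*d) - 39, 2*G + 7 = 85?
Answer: 1079/2 ≈ 539.50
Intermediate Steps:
G = 39 (G = -7/2 + (½)*85 = -7/2 + 85/2 = 39)
R(w, d) = -78 + 16*w + 2*d*w (R(w, d) = 2*((8*w + w*d) - 39) = 2*((8*w + d*w) - 39) = 2*(-39 + 8*w + d*w) = -78 + 16*w + 2*d*w)
I = 2/1079 (I = 2/((-78 + 16*(-21) + 2*39*(-21)) + (196 - 1*(-2935))) = 2/((-78 - 336 - 1638) + (196 + 2935)) = 2/(-2052 + 3131) = 2/1079 ≈ 0.0018536)
1/I = 1/(2/1079) = 1079/2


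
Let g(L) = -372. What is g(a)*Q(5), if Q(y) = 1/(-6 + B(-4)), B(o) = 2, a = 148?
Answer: 93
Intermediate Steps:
Q(y) = -¼ (Q(y) = 1/(-6 + 2) = 1/(-4) = -¼)
g(a)*Q(5) = -372*(-¼) = 93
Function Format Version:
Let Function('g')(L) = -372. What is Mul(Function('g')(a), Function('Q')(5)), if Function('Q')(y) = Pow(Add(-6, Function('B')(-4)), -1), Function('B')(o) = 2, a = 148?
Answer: 93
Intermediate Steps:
Function('Q')(y) = Rational(-1, 4) (Function('Q')(y) = Pow(Add(-6, 2), -1) = Pow(-4, -1) = Rational(-1, 4))
Mul(Function('g')(a), Function('Q')(5)) = Mul(-372, Rational(-1, 4)) = 93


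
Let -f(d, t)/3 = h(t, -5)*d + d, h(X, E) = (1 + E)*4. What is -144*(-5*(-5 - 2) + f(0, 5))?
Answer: -5040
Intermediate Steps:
h(X, E) = 4 + 4*E
f(d, t) = 45*d (f(d, t) = -3*((4 + 4*(-5))*d + d) = -3*((4 - 20)*d + d) = -3*(-16*d + d) = -(-45)*d = 45*d)
-144*(-5*(-5 - 2) + f(0, 5)) = -144*(-5*(-5 - 2) + 45*0) = -144*(-5*(-7) + 0) = -144*(35 + 0) = -144*35 = -5040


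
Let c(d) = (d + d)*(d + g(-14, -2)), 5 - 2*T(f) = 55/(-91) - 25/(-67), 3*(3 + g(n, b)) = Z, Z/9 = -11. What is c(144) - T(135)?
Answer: 379250281/12194 ≈ 31101.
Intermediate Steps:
Z = -99 (Z = 9*(-11) = -99)
g(n, b) = -36 (g(n, b) = -3 + (1/3)*(-99) = -3 - 33 = -36)
T(f) = 31895/12194 (T(f) = 5/2 - (55/(-91) - 25/(-67))/2 = 5/2 - (55*(-1/91) - 25*(-1/67))/2 = 5/2 - (-55/91 + 25/67)/2 = 5/2 - 1/2*(-1410/6097) = 5/2 + 705/6097 = 31895/12194)
c(d) = 2*d*(-36 + d) (c(d) = (d + d)*(d - 36) = (2*d)*(-36 + d) = 2*d*(-36 + d))
c(144) - T(135) = 2*144*(-36 + 144) - 1*31895/12194 = 2*144*108 - 31895/12194 = 31104 - 31895/12194 = 379250281/12194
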